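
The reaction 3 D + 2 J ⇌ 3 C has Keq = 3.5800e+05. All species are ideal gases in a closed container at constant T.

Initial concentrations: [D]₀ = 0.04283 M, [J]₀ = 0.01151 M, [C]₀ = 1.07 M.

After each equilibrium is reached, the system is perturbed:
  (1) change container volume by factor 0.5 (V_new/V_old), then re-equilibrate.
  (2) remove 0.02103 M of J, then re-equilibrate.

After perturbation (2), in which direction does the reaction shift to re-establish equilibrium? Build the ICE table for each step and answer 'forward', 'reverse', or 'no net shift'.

Q₀ = 1.1769e+08 vs Keq = 3.5800e+05 ⇒ Q>K, reverse
Step 1:
                   D          J          C
  init       0.04283    0.01151       1.07
  Δ          0.05996    0.03997   -0.05996
  eq          0.1028    0.05148       1.01
  solve Keq expr → x = -0.01999; check Q = 3.5800e+05
Then change container volume by factor 0.5 (V_new/V_old).
Step 2:
                   D          J          C
  init        0.2056      0.103       2.02
  Δ         -0.04211   -0.02807    0.04211
  eq          0.1635    0.07489      2.062
  solve Keq expr → x = 0.01404; check Q = 3.5800e+05
Then remove 0.02103 M of J.
Step 3:
                   D          J          C
  init        0.1635    0.05386      2.062
  Δ          0.01586    0.01057   -0.01586
  eq          0.1793    0.06443      2.046
  solve Keq expr → x = -0.005285; check Q = 3.5800e+05

Direction: reverse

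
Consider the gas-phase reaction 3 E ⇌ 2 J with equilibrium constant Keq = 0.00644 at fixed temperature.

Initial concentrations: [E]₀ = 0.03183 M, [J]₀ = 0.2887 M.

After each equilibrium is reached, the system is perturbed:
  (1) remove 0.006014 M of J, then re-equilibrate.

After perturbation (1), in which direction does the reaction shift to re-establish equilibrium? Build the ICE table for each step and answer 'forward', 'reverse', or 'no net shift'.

Q₀ = 2585 vs Keq = 0.00644 ⇒ Q>K, reverse
Step 1:
                    E           J
  I           0.03183      0.2887
  C             0.399      -0.266
  E            0.4308     0.02269
  solve Keq expr → x = -0.133; check Q = 0.00644
Then remove 0.006014 M of J.
Step 2:
                    E           J
  I            0.4308     0.01668
  C         -0.008069    0.005379
  E            0.4228     0.02206
  solve Keq expr → x = 0.00269; check Q = 0.00644

Direction: forward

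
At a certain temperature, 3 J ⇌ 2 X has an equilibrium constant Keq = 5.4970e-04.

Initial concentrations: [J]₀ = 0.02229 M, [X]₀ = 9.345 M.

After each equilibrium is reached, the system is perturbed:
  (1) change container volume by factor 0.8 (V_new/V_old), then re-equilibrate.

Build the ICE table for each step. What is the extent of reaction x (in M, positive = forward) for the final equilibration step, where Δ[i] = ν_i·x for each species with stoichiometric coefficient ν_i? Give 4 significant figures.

x = 0.0632 M

Q₀ = 7.8855e+06 vs Keq = 5.4970e-04 ⇒ Q>K, reverse
Step 1:
                  J         X
  Initial   0.02229     9.345
  Change      12.47     -8.31
  Equil       12.49     1.035
  solve Keq expr → x = -4.155; check Q = 5.4970e-04
Then change container volume by factor 0.8 (V_new/V_old).
Step 2:
                  J         X
  Initial     15.61     1.293
  Change    -0.1896    0.1264
  Equil       15.42      1.42
  solve Keq expr → x = 0.0632; check Q = 5.4970e-04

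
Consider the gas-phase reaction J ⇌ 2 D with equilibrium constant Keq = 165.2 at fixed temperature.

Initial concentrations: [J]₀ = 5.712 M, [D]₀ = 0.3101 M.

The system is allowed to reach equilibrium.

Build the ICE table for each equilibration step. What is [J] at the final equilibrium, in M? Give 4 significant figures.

[J]_eq = 0.6572 M

Q₀ = 0.01684 vs Keq = 165.2 ⇒ Q<K, forward
Step 1:
                   J          D
  I            5.712     0.3101
  C           -5.055      10.11
  E           0.6572      10.42
  solve Keq expr → x = 5.055; check Q = 165.2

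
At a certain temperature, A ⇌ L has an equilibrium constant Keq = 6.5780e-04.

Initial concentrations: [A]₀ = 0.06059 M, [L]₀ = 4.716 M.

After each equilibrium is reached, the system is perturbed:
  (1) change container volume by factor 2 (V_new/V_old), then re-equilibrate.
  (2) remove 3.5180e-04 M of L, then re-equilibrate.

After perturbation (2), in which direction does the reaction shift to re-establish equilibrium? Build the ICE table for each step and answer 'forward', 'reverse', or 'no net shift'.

Direction: forward

Q₀ = 77.83 vs Keq = 6.5780e-04 ⇒ Q>K, reverse
Step 1:
                  A         L
  I         0.06059     4.716
  C           4.713    -4.713
  E           4.773   0.00314
  solve Keq expr → x = -4.713; check Q = 6.5780e-04
Then change container volume by factor 2 (V_new/V_old).
Step 2:
                  A         L
  I           2.387   0.00157
  C               0         0
  E           2.387   0.00157
  solve Keq expr → x = 0; check Q = 6.5780e-04
Then remove 3.5180e-04 M of L.
Step 3:
                  A         L
  I           2.387  0.001218
  C       -3.5157e-04 3.5157e-04
  E           2.386   0.00157
  solve Keq expr → x = 3.5157e-04; check Q = 6.5780e-04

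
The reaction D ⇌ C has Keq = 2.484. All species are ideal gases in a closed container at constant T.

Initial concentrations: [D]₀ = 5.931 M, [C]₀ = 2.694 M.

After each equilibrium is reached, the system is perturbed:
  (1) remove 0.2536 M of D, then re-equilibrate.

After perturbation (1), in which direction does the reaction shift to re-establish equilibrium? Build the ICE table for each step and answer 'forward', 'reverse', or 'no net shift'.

Direction: reverse

Q₀ = 0.4542 vs Keq = 2.484 ⇒ Q<K, forward
Step 1:
                  D         C
  init        5.931     2.694
  Δ          -3.455     3.455
  eq          2.476     6.149
  solve Keq expr → x = 3.455; check Q = 2.484
Then remove 0.2536 M of D.
Step 2:
                  D         C
  init        2.222     6.149
  Δ          0.1808   -0.1808
  eq          2.403     5.969
  solve Keq expr → x = -0.1808; check Q = 2.484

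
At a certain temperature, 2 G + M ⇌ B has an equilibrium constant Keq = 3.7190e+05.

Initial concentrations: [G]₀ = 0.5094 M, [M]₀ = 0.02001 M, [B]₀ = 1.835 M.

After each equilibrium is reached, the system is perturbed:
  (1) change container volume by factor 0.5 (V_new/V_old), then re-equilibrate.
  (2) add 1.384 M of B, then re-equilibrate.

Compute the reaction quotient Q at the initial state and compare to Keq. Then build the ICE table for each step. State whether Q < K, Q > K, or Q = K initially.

Q₀ = 353.4; Q < K (proceeds forward)

Q₀ = 353.4 vs Keq = 3.7190e+05 ⇒ Q<K, forward
Step 1:
                  G         M         B
  I          0.5094   0.02001     1.835
  C        -0.03997  -0.01999   0.01999
  E          0.4694 2.2635e-05     1.855
  solve Keq expr → x = 0.01999; check Q = 3.7190e+05
Then change container volume by factor 0.5 (V_new/V_old).
Step 2:
                  G         M         B
  I          0.9389 4.5270e-05      3.71
  C       -6.7902e-05 -3.3951e-05 3.3951e-05
  E          0.9388 1.1319e-05      3.71
  solve Keq expr → x = 3.3951e-05; check Q = 3.7190e+05
Then add 1.384 M of B.
Step 3:
                  G         M         B
  I          0.9388 1.1319e-05     5.094
  C       8.4446e-06 4.2223e-06 -4.2223e-06
  E          0.9388 1.5542e-05     5.094
  solve Keq expr → x = -4.2223e-06; check Q = 3.7190e+05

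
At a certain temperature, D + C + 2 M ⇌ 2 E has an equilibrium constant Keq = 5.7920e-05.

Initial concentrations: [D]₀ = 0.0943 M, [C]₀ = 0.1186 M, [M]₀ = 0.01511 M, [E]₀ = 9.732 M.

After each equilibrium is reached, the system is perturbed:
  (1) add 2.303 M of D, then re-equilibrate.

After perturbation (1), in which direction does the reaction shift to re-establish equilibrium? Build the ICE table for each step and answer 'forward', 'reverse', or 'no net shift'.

Q₀ = 3.7092e+07 vs Keq = 5.7920e-05 ⇒ Q>K, reverse
Step 1:
                    D           C           M           E
  init         0.0943      0.1186     0.01511       9.732
  Δ             4.694       4.694       9.388      -9.388
  eq            4.789       4.813       9.404      0.3436
  solve Keq expr → x = -4.694; check Q = 5.7920e-05
Then add 2.303 M of D.
Step 2:
                    D           C           M           E
  init          7.092       4.813       9.404      0.3436
  Δ          -0.03448    -0.03448    -0.06897     0.06897
  eq            7.057       4.778       9.335      0.4125
  solve Keq expr → x = 0.03448; check Q = 5.7920e-05

Direction: forward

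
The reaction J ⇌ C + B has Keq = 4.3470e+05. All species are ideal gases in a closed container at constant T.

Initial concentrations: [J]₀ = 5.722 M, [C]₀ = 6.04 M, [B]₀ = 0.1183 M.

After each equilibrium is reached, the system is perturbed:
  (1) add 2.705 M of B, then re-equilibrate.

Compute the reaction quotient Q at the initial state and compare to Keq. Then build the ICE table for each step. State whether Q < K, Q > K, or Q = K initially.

Q₀ = 0.1249 vs Keq = 4.3470e+05 ⇒ Q<K, forward
Step 1:
                    J           C           B
  I             5.722        6.04      0.1183
  C            -5.722       5.722       5.722
  E        1.5802e-04       11.76        5.84
  solve Keq expr → x = 5.722; check Q = 4.3470e+05
Then add 2.705 M of B.
Step 2:
                    J           C           B
  I        1.5802e-04       11.76       8.545
  C        7.3187e-05 -7.3187e-05 -7.3187e-05
  E        2.3121e-04       11.76       8.545
  solve Keq expr → x = -7.3187e-05; check Q = 4.3470e+05

Q₀ = 0.1249; Q < K (proceeds forward)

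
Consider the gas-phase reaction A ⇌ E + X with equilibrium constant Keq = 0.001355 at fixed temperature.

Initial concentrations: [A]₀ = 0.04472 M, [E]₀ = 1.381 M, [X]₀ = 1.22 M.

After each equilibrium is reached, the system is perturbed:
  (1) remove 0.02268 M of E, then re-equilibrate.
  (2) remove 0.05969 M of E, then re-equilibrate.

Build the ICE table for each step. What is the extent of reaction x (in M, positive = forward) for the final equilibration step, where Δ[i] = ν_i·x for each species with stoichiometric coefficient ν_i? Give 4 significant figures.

Q₀ = 37.67 vs Keq = 0.001355 ⇒ Q>K, reverse
Step 1:
                   A          E          X
  Initial    0.04472      1.381       1.22
  Change        1.21      -1.21      -1.21
  Equil        1.255     0.1709   0.009946
  solve Keq expr → x = -1.21; check Q = 0.001355
Then remove 0.02268 M of E.
Step 2:
                   A          E          X
  Initial      1.255     0.1483   0.009946
  Change   -0.001401   0.001401   0.001401
  Equil        1.253     0.1497    0.01135
  solve Keq expr → x = 0.001401; check Q = 0.001355
Then remove 0.05969 M of E.
Step 3:
                   A          E          X
  Initial      1.253    0.08998    0.01135
  Change    -0.00622    0.00622    0.00622
  Equil        1.247     0.0962    0.01757
  solve Keq expr → x = 0.00622; check Q = 0.001355

x = 0.00622 M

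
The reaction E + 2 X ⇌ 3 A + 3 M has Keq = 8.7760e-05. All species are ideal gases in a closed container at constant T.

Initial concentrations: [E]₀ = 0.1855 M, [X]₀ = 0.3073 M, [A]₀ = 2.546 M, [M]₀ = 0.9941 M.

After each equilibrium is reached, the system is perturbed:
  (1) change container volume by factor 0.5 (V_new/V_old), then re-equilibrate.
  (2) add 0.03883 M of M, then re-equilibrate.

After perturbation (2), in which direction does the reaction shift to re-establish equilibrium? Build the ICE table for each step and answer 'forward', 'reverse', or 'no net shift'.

Q₀ = 925.5 vs Keq = 8.7760e-05 ⇒ Q>K, reverse
Step 1:
                    E           X           A           M
  Initial      0.1855      0.3073       2.546      0.9941
  Change       0.3241      0.6481     -0.9722     -0.9722
  Equil        0.5096      0.9554       1.574     0.02188
  solve Keq expr → x = -0.3241; check Q = 8.7760e-05
Then change container volume by factor 0.5 (V_new/V_old).
Step 2:
                    E           X           A           M
  Initial       1.019       1.911       3.148     0.04376
  Change     0.007189     0.01438    -0.02157    -0.02157
  Equil         1.026       1.925       3.126     0.02219
  solve Keq expr → x = -0.007189; check Q = 8.7760e-05
Then add 0.03883 M of M.
Step 3:
                    E           X           A           M
  Initial       1.026       1.925       3.126     0.06102
  Change      0.01275     0.02551    -0.03826    -0.03826
  Equil         1.039       1.951       3.088     0.02276
  solve Keq expr → x = -0.01275; check Q = 8.7760e-05

Direction: reverse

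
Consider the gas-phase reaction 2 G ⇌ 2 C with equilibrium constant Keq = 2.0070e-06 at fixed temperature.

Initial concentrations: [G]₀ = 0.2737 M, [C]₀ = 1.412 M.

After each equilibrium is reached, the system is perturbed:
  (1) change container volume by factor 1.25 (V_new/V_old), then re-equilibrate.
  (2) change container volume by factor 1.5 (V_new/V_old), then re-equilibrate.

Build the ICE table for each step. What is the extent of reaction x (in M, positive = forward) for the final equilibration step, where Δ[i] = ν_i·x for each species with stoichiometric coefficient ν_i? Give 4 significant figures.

x = 0 M

Q₀ = 26.61 vs Keq = 2.0070e-06 ⇒ Q>K, reverse
Step 1:
                  G         C
  I          0.2737     1.412
  C            1.41     -1.41
  E           1.683  0.002385
  solve Keq expr → x = -0.7048; check Q = 2.0070e-06
Then change container volume by factor 1.25 (V_new/V_old).
Step 2:
                  G         C
  I           1.347  0.001908
  C               0         0
  E           1.347  0.001908
  solve Keq expr → x = 0; check Q = 2.0070e-06
Then change container volume by factor 1.5 (V_new/V_old).
Step 3:
                  G         C
  I          0.8978  0.001272
  C               0         0
  E          0.8978  0.001272
  solve Keq expr → x = 0; check Q = 2.0070e-06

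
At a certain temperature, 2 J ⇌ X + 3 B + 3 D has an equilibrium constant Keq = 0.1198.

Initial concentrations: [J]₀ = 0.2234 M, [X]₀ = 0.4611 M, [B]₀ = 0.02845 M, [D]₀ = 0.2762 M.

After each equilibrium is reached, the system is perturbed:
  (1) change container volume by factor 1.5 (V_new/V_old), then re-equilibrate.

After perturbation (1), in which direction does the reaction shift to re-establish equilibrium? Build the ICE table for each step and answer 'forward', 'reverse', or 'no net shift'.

Q₀ = 4.4828e-06 vs Keq = 0.1198 ⇒ Q<K, forward
Step 1:
                  J         X         B         D
  Initial    0.2234    0.4611   0.02845    0.2762
  Change    -0.1401   0.07006    0.2102    0.2102
  Equil     0.08327    0.5312    0.2386    0.4864
  solve Keq expr → x = 0.07006; check Q = 0.1198
Then change container volume by factor 1.5 (V_new/V_old).
Step 2:
                  J         X         B         D
  Initial   0.05551    0.3541    0.1591    0.3243
  Change   -0.02334   0.01167   0.03501   0.03501
  Equil     0.03218    0.3658    0.1941    0.3593
  solve Keq expr → x = 0.01167; check Q = 0.1198

Direction: forward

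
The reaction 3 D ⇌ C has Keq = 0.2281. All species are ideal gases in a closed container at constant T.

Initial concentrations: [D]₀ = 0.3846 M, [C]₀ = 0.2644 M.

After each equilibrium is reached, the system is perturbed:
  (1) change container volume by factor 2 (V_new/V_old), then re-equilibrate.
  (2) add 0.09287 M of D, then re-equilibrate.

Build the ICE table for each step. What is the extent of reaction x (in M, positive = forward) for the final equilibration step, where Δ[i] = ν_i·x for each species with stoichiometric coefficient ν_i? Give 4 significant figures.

Q₀ = 4.648 vs Keq = 0.2281 ⇒ Q>K, reverse
Step 1:
                  D         C
  init       0.3846    0.2644
  Δ          0.4272   -0.1424
  eq         0.8118     0.122
  solve Keq expr → x = -0.1424; check Q = 0.2281
Then change container volume by factor 2 (V_new/V_old).
Step 2:
                  D         C
  init       0.4059   0.06101
  Δ         0.09634  -0.03211
  eq         0.5022   0.02889
  solve Keq expr → x = -0.03211; check Q = 0.2281
Then add 0.09287 M of D.
Step 3:
                  D         C
  init       0.5951   0.02889
  Δ        -0.03412   0.01137
  eq          0.561   0.04027
  solve Keq expr → x = 0.01137; check Q = 0.2281

x = 0.01137 M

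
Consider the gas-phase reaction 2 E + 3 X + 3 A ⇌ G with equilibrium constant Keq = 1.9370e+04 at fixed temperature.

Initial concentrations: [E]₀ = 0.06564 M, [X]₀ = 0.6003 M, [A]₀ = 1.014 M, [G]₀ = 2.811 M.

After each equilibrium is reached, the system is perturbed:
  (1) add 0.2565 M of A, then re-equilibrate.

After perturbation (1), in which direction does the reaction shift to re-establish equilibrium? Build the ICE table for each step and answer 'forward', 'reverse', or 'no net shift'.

Q₀ = 2893 vs Keq = 1.9370e+04 ⇒ Q<K, forward
Step 1:
                    E           X           A           G
  I           0.06564      0.6003       1.014       2.811
  C          -0.03419    -0.05129    -0.05129      0.0171
  E           0.03145       0.549      0.9627       2.828
  solve Keq expr → x = 0.0171; check Q = 1.9370e+04
Then add 0.2565 M of A.
Step 2:
                    E           X           A           G
  I           0.03145       0.549       1.219       2.828
  C         -0.008246    -0.01237    -0.01237    0.004123
  E            0.0232      0.5366       1.207       2.832
  solve Keq expr → x = 0.004123; check Q = 1.9370e+04

Direction: forward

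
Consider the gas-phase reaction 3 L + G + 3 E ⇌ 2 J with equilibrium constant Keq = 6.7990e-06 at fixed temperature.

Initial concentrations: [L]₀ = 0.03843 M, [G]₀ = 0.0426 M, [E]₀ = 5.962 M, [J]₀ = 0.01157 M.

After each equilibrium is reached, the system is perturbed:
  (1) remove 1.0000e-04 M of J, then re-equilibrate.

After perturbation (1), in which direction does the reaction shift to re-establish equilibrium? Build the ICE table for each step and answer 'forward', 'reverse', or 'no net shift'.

Direction: forward

Q₀ = 0.2613 vs Keq = 6.7990e-06 ⇒ Q>K, reverse
Step 1:
                  L         G         E         J
  Initial   0.03843    0.0426     5.962   0.01157
  Change    0.01719   0.00573   0.01719  -0.01146
  Equil     0.05562   0.04833     5.979 1.0994e-04
  solve Keq expr → x = -0.00573; check Q = 6.7990e-06
Then remove 1.0000e-04 M of J.
Step 2:
                  L         G         E         J
  Initial   0.05562   0.04833     5.979 9.9366e-06
  Change  -1.4925e-04 -4.9749e-05 -1.4925e-04 9.9497e-05
  Equil     0.05547   0.04828     5.979 1.0943e-04
  solve Keq expr → x = 4.9749e-05; check Q = 6.7990e-06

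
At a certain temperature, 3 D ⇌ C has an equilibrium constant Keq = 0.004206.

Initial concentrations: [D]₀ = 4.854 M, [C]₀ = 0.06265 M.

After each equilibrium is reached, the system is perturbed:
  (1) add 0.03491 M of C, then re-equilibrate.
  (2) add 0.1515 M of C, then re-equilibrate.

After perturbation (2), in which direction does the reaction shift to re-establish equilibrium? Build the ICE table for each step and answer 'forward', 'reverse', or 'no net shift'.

Q₀ = 5.4780e-04 vs Keq = 0.004206 ⇒ Q<K, forward
Step 1:
                  D         C
  I           4.854   0.06265
  C           -0.71    0.2367
  E           4.144    0.2993
  solve Keq expr → x = 0.2367; check Q = 0.004206
Then add 0.03491 M of C.
Step 2:
                  D         C
  I           4.144    0.3342
  C         0.06309  -0.02103
  E           4.207    0.3132
  solve Keq expr → x = -0.02103; check Q = 0.004206
Then add 0.1515 M of C.
Step 3:
                  D         C
  I           4.207    0.4647
  C          0.2653  -0.08843
  E           4.472    0.3763
  solve Keq expr → x = -0.08843; check Q = 0.004206

Direction: reverse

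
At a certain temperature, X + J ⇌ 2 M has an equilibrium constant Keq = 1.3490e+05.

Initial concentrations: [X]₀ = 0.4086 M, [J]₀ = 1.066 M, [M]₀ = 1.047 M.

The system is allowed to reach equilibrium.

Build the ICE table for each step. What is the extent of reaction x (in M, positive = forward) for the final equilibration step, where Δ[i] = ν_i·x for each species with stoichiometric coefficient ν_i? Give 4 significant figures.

x = 0.4086 M

Q₀ = 2.517 vs Keq = 1.3490e+05 ⇒ Q<K, forward
Step 1:
                   X          J          M
  init        0.4086      1.066      1.047
  Δ          -0.4086    -0.4086     0.8171
  eq      3.9181e-05     0.6574      1.864
  solve Keq expr → x = 0.4086; check Q = 1.3490e+05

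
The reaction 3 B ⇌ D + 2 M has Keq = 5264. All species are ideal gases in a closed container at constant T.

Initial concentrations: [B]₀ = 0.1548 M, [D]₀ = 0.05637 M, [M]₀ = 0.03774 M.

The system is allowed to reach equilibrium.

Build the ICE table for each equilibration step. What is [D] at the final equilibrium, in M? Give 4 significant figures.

[D]_eq = 0.1056 M

Q₀ = 0.02164 vs Keq = 5264 ⇒ Q<K, forward
Step 1:
                   B          D          M
  Initial     0.1548    0.05637    0.03774
  Change     -0.1476     0.0492    0.09841
  Equil      0.00719     0.1056     0.1361
  solve Keq expr → x = 0.0492; check Q = 5264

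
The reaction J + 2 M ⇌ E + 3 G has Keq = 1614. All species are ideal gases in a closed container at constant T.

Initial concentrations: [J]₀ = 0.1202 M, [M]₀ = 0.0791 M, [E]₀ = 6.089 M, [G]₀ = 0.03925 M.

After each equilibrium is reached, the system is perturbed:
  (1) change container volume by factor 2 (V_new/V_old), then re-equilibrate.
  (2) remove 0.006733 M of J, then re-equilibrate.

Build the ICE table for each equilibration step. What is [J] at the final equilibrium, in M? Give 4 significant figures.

Q₀ = 0.4896 vs Keq = 1614 ⇒ Q<K, forward
Step 1:
                    J           M           E           G
  Initial      0.1202      0.0791       6.089     0.03925
  Change     -0.03398    -0.06797     0.03398       0.102
  Equil       0.08622     0.01113       6.123      0.1412
  solve Keq expr → x = 0.03398; check Q = 1614
Then change container volume by factor 2 (V_new/V_old).
Step 2:
                    J           M           E           G
  Initial     0.04311    0.005565       3.061      0.0706
  Change  -7.0818e-04   -0.001416  7.0818e-04    0.002125
  Equil        0.0424    0.004149       3.062     0.07273
  solve Keq expr → x = 7.0818e-04; check Q = 1614
Then remove 0.006733 M of J.
Step 3:
                    J           M           E           G
  Initial     0.03567    0.004149       3.062     0.07273
  Change   1.5993e-04  3.1987e-04 -1.5993e-04 -4.7980e-04
  Equil       0.03583    0.004469       3.062     0.07225
  solve Keq expr → x = -1.5993e-04; check Q = 1614

[J]_eq = 0.03583 M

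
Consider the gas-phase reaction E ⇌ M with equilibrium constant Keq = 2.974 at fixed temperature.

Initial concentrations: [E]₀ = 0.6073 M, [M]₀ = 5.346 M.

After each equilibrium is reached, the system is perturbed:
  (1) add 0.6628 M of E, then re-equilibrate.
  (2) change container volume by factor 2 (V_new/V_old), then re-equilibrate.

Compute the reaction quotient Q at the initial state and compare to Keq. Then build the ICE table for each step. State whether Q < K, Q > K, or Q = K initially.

Q₀ = 8.803; Q > K (proceeds reverse)

Q₀ = 8.803 vs Keq = 2.974 ⇒ Q>K, reverse
Step 1:
                   E          M
  I           0.6073      5.346
  C           0.8908    -0.8908
  E            1.498      4.455
  solve Keq expr → x = -0.8908; check Q = 2.974
Then add 0.6628 M of E.
Step 2:
                   E          M
  I            2.161      4.455
  C           -0.496      0.496
  E            1.665      4.951
  solve Keq expr → x = 0.496; check Q = 2.974
Then change container volume by factor 2 (V_new/V_old).
Step 3:
                   E          M
  I           0.8324      2.476
  C                0          0
  E           0.8324      2.476
  solve Keq expr → x = 0; check Q = 2.974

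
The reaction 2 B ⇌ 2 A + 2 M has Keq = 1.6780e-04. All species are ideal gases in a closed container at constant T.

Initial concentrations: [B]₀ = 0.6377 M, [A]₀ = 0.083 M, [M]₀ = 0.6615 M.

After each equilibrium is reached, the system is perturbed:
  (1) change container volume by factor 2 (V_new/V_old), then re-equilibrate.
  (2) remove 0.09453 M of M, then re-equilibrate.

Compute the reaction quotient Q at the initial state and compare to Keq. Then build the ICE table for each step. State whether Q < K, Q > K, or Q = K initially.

Q₀ = 0.007413 vs Keq = 1.6780e-04 ⇒ Q>K, reverse
Step 1:
                  B         A         M
  I          0.6377     0.083    0.6615
  C         0.06762  -0.06762  -0.06762
  E          0.7053   0.01538    0.5939
  solve Keq expr → x = -0.03381; check Q = 1.6780e-04
Then change container volume by factor 2 (V_new/V_old).
Step 2:
                  B         A         M
  I          0.3527  0.007692    0.2969
  C       -0.007036  0.007036  0.007036
  E          0.3456   0.01473     0.304
  solve Keq expr → x = 0.003518; check Q = 1.6780e-04
Then remove 0.09453 M of M.
Step 3:
                  B         A         M
  I          0.3456   0.01473    0.2094
  C       -0.005733  0.005733  0.005733
  E          0.3399   0.02046    0.2152
  solve Keq expr → x = 0.002866; check Q = 1.6780e-04

Q₀ = 0.007413; Q > K (proceeds reverse)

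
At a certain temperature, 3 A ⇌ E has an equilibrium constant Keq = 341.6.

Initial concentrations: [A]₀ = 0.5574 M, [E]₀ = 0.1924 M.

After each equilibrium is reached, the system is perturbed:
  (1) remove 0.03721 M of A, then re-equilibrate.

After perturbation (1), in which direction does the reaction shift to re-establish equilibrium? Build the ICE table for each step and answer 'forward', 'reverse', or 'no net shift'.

Direction: reverse

Q₀ = 1.111 vs Keq = 341.6 ⇒ Q<K, forward
Step 1:
                  A         E
  Initial    0.5574    0.1924
  Change    -0.4571    0.1524
  Equil      0.1003    0.3448
  solve Keq expr → x = 0.1524; check Q = 341.6
Then remove 0.03721 M of A.
Step 2:
                  A         E
  Initial    0.0631    0.3448
  Change    0.03603  -0.01201
  Equil     0.09913    0.3328
  solve Keq expr → x = -0.01201; check Q = 341.6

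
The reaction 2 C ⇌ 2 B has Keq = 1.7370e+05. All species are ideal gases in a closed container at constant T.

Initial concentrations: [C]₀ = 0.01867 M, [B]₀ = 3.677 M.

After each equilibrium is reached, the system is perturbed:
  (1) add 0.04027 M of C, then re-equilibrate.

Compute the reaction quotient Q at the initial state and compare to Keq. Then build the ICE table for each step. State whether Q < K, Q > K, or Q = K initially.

Q₀ = 3.8788e+04 vs Keq = 1.7370e+05 ⇒ Q<K, forward
Step 1:
                   C          B
  init       0.01867      3.677
  Δ        -0.009824   0.009824
  eq        0.008846      3.687
  solve Keq expr → x = 0.004912; check Q = 1.7370e+05
Then add 0.04027 M of C.
Step 2:
                   C          B
  init       0.04912      3.687
  Δ         -0.04017    0.04017
  eq        0.008943      3.727
  solve Keq expr → x = 0.02009; check Q = 1.7370e+05

Q₀ = 3.8788e+04; Q < K (proceeds forward)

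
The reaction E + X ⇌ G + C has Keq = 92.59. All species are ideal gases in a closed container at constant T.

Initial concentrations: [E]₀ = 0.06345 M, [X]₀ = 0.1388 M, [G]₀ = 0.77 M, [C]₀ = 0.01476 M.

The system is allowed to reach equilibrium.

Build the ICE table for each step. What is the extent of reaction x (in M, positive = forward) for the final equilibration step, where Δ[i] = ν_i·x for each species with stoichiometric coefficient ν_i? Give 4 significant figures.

x = 0.05586 M

Q₀ = 1.29 vs Keq = 92.59 ⇒ Q<K, forward
Step 1:
                    E           X           G           C
  init        0.06345      0.1388        0.77     0.01476
  Δ          -0.05586    -0.05586     0.05586     0.05586
  eq         0.007594     0.08294      0.8259     0.07062
  solve Keq expr → x = 0.05586; check Q = 92.59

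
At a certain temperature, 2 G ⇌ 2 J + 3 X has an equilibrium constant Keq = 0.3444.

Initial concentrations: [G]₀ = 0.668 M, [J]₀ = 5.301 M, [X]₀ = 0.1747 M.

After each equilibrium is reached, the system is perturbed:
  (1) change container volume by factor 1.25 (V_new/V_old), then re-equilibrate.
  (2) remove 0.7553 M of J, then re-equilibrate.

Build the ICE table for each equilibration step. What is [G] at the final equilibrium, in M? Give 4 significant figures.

[G]_eq = 0.5003 M

Q₀ = 0.3358 vs Keq = 0.3444 ⇒ Q<K, forward
Step 1:
                   G          J          X
  init         0.668      5.301     0.1747
  Δ       -8.7405e-04 8.7405e-04   0.001311
  eq          0.6671      5.302      0.176
  solve Keq expr → x = 4.3703e-04; check Q = 0.3444
Then change container volume by factor 1.25 (V_new/V_old).
Step 2:
                   G          J          X
  init        0.5337      4.241     0.1408
  Δ         -0.02014    0.02014    0.03021
  eq          0.5136      4.262      0.171
  solve Keq expr → x = 0.01007; check Q = 0.3444
Then remove 0.7553 M of J.
Step 3:
                   G          J          X
  init        0.5136      3.506      0.171
  Δ         -0.01327    0.01327     0.0199
  eq          0.5003       3.52     0.1909
  solve Keq expr → x = 0.006634; check Q = 0.3444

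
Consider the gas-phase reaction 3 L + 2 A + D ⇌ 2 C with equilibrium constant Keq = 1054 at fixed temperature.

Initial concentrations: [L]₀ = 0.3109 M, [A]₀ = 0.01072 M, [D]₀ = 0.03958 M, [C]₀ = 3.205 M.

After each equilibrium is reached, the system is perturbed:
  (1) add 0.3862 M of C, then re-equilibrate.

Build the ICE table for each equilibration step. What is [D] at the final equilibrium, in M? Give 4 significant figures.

[D]_eq = 0.1975 M

Q₀ = 7.5150e+07 vs Keq = 1054 ⇒ Q>K, reverse
Step 1:
                    L           A           D           C
  I            0.3109     0.01072     0.03958       3.205
  C            0.4493      0.2996      0.1498     -0.2996
  E            0.7602      0.3103      0.1894       2.905
  solve Keq expr → x = -0.1498; check Q = 1054
Then add 0.3862 M of C.
Step 2:
                    L           A           D           C
  I            0.7602      0.3103      0.1894       3.292
  C           0.02447     0.01631    0.008155    -0.01631
  E            0.7847      0.3266      0.1975       3.275
  solve Keq expr → x = -0.008155; check Q = 1054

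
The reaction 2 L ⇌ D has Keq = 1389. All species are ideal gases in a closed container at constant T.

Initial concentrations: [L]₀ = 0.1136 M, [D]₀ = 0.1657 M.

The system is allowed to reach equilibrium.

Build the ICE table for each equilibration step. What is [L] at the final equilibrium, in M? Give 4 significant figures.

Q₀ = 12.84 vs Keq = 1389 ⇒ Q<K, forward
Step 1:
                    L           D
  I            0.1136      0.1657
  C           -0.1011     0.05056
  E           0.01248      0.2163
  solve Keq expr → x = 0.05056; check Q = 1389

[L]_eq = 0.01248 M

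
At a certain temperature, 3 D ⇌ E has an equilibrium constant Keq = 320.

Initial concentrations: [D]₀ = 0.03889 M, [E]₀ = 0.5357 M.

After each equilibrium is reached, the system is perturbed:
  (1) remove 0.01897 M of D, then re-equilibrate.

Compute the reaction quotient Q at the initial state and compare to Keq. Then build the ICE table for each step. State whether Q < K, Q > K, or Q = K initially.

Q₀ = 9108; Q > K (proceeds reverse)

Q₀ = 9108 vs Keq = 320 ⇒ Q>K, reverse
Step 1:
                  D         E
  init      0.03889    0.5357
  Δ          0.0779  -0.02597
  eq         0.1168    0.5097
  solve Keq expr → x = -0.02597; check Q = 320
Then remove 0.01897 M of D.
Step 2:
                  D         E
  init      0.09782    0.5097
  Δ          0.0185 -0.006166
  eq         0.1163    0.5036
  solve Keq expr → x = -0.006166; check Q = 320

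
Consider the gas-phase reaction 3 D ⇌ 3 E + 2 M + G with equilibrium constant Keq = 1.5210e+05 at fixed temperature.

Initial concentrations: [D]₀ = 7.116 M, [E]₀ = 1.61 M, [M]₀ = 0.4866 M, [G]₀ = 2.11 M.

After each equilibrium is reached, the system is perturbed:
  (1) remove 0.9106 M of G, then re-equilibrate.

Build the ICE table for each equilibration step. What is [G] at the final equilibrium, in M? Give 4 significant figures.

[G]_eq = 3.356 M

Q₀ = 0.005786 vs Keq = 1.5210e+05 ⇒ Q<K, forward
Step 1:
                  D         E         M         G
  Initial     7.116      1.61    0.4866      2.11
  Change     -6.425     6.425     4.283     2.142
  Equil       0.691     8.035      4.77     4.252
  solve Keq expr → x = 2.142; check Q = 1.5210e+05
Then remove 0.9106 M of G.
Step 2:
                  D         E         M         G
  Initial     0.691     8.035      4.77     3.341
  Change   -0.04597   0.04597   0.03065   0.01532
  Equil       0.645     8.081     4.801     3.356
  solve Keq expr → x = 0.01532; check Q = 1.5210e+05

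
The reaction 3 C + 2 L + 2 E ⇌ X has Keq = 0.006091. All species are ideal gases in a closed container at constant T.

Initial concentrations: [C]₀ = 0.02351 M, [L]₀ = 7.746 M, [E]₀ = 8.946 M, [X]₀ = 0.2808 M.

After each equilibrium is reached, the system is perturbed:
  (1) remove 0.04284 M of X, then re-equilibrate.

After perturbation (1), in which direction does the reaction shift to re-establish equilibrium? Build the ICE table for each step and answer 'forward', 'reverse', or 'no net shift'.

Q₀ = 4.5 vs Keq = 0.006091 ⇒ Q>K, reverse
Step 1:
                   C          L          E          X
  init       0.02351      7.746      8.946     0.2808
  Δ           0.1701     0.1134     0.1134    -0.0567
  eq          0.1936      7.859      9.059     0.2241
  solve Keq expr → x = -0.0567; check Q = 0.006091
Then remove 0.04284 M of X.
Step 2:
                   C          L          E          X
  init        0.1936      7.859      9.059     0.1813
  Δ         -0.01171  -0.007806  -0.007806   0.003903
  eq          0.1819      7.852      9.052     0.1852
  solve Keq expr → x = 0.003903; check Q = 0.006091

Direction: forward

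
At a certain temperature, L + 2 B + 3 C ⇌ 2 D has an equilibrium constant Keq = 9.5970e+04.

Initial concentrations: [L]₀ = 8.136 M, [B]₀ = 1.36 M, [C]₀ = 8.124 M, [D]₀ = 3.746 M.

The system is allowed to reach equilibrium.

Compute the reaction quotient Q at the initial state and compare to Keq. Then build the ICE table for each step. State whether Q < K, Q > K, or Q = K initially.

Q₀ = 0.001739; Q < K (proceeds forward)

Q₀ = 0.001739 vs Keq = 9.5970e+04 ⇒ Q<K, forward
Step 1:
                    L           B           C           D
  init          8.136        1.36       8.124       3.746
  Δ           -0.6798       -1.36      -2.039        1.36
  eq            7.456  4.0213e-04       6.085       5.106
  solve Keq expr → x = 0.6798; check Q = 9.5970e+04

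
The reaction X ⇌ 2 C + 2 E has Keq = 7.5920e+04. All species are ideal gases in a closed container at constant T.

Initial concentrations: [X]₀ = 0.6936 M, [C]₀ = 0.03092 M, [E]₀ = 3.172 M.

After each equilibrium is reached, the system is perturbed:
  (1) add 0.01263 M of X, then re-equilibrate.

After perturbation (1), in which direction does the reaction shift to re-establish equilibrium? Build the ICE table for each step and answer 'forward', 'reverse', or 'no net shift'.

Direction: forward

Q₀ = 0.01387 vs Keq = 7.5920e+04 ⇒ Q<K, forward
Step 1:
                   X          C          E
  Initial     0.6936    0.03092      3.172
  Change     -0.6931      1.386      1.386
  Equil   5.4950e-04      1.417      4.558
  solve Keq expr → x = 0.6931; check Q = 7.5920e+04
Then add 0.01263 M of X.
Step 2:
                   X          C          E
  Initial    0.01318      1.417      4.558
  Change     -0.0126    0.02521    0.02521
  Equil   5.7553e-04      1.442      4.583
  solve Keq expr → x = 0.0126; check Q = 7.5920e+04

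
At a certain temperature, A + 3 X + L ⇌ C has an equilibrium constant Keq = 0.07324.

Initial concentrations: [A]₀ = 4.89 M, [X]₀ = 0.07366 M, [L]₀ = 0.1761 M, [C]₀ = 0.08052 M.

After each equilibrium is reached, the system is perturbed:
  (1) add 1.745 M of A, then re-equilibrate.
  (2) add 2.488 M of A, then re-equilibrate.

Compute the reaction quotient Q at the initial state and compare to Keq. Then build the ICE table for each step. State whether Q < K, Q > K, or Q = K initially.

Q₀ = 234; Q > K (proceeds reverse)

Q₀ = 234 vs Keq = 0.07324 ⇒ Q>K, reverse
Step 1:
                  A         X         L         C
  Initial      4.89   0.07366    0.1761   0.08052
  Change    0.07784    0.2335   0.07784  -0.07784
  Equil       4.968    0.3072    0.2539  0.002678
  solve Keq expr → x = -0.07784; check Q = 0.07324
Then add 1.745 M of A.
Step 2:
                  A         X         L         C
  Initial     6.713    0.3072    0.2539  0.002678
  Change  -8.4027e-04 -0.002521 -8.4027e-04 8.4027e-04
  Equil       6.712    0.3047    0.2531  0.003519
  solve Keq expr → x = 8.4027e-04; check Q = 0.07324
Then add 2.488 M of A.
Step 3:
                  A         X         L         C
  Initial       9.2    0.3047    0.2531  0.003519
  Change  -0.001125 -0.003374 -0.001125  0.001125
  Equil       9.199    0.3013     0.252  0.004643
  solve Keq expr → x = 0.001125; check Q = 0.07324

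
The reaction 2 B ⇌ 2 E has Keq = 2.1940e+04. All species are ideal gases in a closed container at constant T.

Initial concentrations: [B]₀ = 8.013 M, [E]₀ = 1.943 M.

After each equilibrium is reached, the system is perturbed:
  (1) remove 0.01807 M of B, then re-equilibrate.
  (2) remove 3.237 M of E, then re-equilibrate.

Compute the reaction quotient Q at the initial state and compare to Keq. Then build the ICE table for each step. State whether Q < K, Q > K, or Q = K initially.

Q₀ = 0.0588; Q < K (proceeds forward)

Q₀ = 0.0588 vs Keq = 2.1940e+04 ⇒ Q<K, forward
Step 1:
                  B         E
  Initial     8.013     1.943
  Change     -7.946     7.946
  Equil     0.06676     9.889
  solve Keq expr → x = 3.973; check Q = 2.1940e+04
Then remove 0.01807 M of B.
Step 2:
                  B         E
  Initial   0.04869     9.889
  Change    0.01795  -0.01795
  Equil     0.06664     9.871
  solve Keq expr → x = -0.008974; check Q = 2.1940e+04
Then remove 3.237 M of E.
Step 3:
                  B         E
  Initial   0.06664     6.634
  Change   -0.02171   0.02171
  Equil     0.04494     6.656
  solve Keq expr → x = 0.01085; check Q = 2.1940e+04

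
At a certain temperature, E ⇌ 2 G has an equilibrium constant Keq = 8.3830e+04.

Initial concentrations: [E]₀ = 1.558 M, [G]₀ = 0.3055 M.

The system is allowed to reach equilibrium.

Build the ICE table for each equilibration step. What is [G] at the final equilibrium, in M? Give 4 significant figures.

Q₀ = 0.0599 vs Keq = 8.3830e+04 ⇒ Q<K, forward
Step 1:
                   E          G
  I            1.558     0.3055
  C           -1.558      3.116
  E       1.3962e-04      3.421
  solve Keq expr → x = 1.558; check Q = 8.3830e+04

[G]_eq = 3.421 M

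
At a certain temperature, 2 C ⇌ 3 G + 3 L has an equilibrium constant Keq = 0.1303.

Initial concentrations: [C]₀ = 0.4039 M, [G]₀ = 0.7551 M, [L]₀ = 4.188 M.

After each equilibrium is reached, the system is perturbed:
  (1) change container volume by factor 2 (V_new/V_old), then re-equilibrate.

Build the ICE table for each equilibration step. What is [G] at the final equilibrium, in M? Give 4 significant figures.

Q₀ = 193.9 vs Keq = 0.1303 ⇒ Q>K, reverse
Step 1:
                   C          G          L
  I           0.4039     0.7551      4.188
  C           0.4199    -0.6299    -0.6299
  E           0.8238     0.1252      3.558
  solve Keq expr → x = -0.21; check Q = 0.1303
Then change container volume by factor 2 (V_new/V_old).
Step 2:
                   C          G          L
  I           0.4119    0.06261      1.779
  C         -0.05067    0.07601    0.07601
  E           0.3612     0.1386      1.855
  solve Keq expr → x = 0.02534; check Q = 0.1303

[G]_eq = 0.1386 M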